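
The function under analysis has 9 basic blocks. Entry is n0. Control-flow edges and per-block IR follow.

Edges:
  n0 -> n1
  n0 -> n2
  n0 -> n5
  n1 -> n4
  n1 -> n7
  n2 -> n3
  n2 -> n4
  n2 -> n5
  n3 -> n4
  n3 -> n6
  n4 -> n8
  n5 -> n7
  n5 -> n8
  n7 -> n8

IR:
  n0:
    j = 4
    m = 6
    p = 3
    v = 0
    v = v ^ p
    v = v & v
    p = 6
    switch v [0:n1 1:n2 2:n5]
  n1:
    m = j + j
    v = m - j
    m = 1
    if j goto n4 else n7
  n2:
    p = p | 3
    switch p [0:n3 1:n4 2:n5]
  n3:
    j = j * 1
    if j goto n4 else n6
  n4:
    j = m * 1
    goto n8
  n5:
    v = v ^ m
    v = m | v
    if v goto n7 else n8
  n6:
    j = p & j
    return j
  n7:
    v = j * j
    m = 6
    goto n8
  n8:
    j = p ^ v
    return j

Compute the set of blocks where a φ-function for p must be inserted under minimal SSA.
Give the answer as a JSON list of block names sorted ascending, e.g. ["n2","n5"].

Answer: ["n4", "n5", "n7", "n8"]

Analysis:
idom tree: n1←n0 n2←n0 n3←n2 n4←n0 n5←n0 n6←n3 n7←n0 n8←n0
Dom at joins:
  n4: preds {n1,n2,n3}: {n0,n1} ∩ {n0,n2} ∩ {n0,n2,n3} = {n0}; idom=n0
  n5: preds {n0,n2}: {n0} ∩ {n0,n2} = {n0}; idom=n0
  n7: preds {n1,n5}: {n0,n1} ∩ {n0,n5} = {n0}; idom=n0
  n8: preds {n4,n5,n7}: {n0,n4} ∩ {n0,n5} ∩ {n0,n7} = {n0}; idom=n0

Frontier:
  n4←n1: walk n1 to n0
  n4←n2: walk n2 to n0
  n4←n3: walk n3→n2 to n0
  n5←n0: walk · to n0
  n5←n2: walk n2 to n0
  n7←n1: walk n1 to n0
  n7←n5: walk n5 to n0
  n8←n4: walk n4 to n0
  n8←n5: walk n5 to n0
  n8←n7: walk n7 to n0
  DF(n0)=∅
  DF(n1)={n4,n7}
  DF(n2)={n4,n5}
  DF(n3)={n4}
  DF(n4)={n8}
  DF(n5)={n7,n8}
  DF(n6)=∅
  DF(n7)={n8}
  DF(n8)=∅

φ for p: defs {n0,n2}
  DF⁺ = {n4,n5,n7,n8}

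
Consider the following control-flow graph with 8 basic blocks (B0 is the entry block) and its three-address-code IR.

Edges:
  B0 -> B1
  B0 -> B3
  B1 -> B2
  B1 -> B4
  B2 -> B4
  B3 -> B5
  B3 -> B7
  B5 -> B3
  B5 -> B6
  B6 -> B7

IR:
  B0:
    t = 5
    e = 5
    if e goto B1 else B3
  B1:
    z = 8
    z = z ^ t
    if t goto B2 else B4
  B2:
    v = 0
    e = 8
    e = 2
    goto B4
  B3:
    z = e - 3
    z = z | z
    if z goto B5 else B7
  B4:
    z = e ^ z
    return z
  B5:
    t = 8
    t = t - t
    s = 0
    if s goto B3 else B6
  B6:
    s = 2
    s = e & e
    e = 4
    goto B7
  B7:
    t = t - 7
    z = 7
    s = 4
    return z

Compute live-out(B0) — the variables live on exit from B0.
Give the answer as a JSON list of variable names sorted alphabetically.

Per-block:
  B0: def={e,t} ue=∅
  B1: def={z} ue={t}
  B2: def={e,v} ue=∅
  B3: def={z} ue={e}
  B4: def={z} ue={e,z}
  B5: def={s,t} ue=∅
  B6: def={e,s} ue={e}
  B7: def={s,t,z} ue={t}

Liveness:
  B0 li=∅ lo={e,t}
  B1 li={e,t} lo={e,z}
  B2 li={z} lo={e,z}
  B3 li={e,t} lo={e,t}
  B4 li={e,z} lo=∅
  B5 li={e} lo={e,t}
  B6 li={e,t} lo={t}
  B7 li={t} lo=∅

live-out(B0) = ["e", "t"]

Answer: ["e", "t"]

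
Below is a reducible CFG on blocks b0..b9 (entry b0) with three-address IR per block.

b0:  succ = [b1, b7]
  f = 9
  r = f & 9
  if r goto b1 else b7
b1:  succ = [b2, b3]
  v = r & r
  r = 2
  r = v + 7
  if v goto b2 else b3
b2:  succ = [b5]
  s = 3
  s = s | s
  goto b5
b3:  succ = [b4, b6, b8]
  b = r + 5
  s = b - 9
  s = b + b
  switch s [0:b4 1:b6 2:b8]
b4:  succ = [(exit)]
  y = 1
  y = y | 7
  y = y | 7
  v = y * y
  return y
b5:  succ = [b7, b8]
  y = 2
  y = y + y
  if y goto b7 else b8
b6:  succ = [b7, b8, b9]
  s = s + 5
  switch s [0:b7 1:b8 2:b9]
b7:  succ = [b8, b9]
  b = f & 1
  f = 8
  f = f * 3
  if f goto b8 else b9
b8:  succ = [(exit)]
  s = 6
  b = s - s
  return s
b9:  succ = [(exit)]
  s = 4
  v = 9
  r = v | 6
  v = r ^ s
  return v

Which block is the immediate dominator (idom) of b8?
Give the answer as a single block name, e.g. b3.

idom tree: b1←b0 b2←b1 b3←b1 b4←b3 b5←b2 b6←b3 b7←b0 b8←b0 b9←b0
Dom at joins:
  b7: preds {b0,b5,b6}: {b0} ∩ {b0,b1,b2,b5} ∩ {b0,b1,b3,b6} = {b0}; idom=b0
  b8: preds {b3,b5,b6,b7}: {b0,b1,b3} ∩ {b0,b1,b2,b5} ∩ {b0,b1,b3,b6} ∩ {b0,b7} = {b0}; idom=b0
  b9: preds {b6,b7}: {b0,b1,b3,b6} ∩ {b0,b7} = {b0}; idom=b0

idom(b8) = b0

Answer: b0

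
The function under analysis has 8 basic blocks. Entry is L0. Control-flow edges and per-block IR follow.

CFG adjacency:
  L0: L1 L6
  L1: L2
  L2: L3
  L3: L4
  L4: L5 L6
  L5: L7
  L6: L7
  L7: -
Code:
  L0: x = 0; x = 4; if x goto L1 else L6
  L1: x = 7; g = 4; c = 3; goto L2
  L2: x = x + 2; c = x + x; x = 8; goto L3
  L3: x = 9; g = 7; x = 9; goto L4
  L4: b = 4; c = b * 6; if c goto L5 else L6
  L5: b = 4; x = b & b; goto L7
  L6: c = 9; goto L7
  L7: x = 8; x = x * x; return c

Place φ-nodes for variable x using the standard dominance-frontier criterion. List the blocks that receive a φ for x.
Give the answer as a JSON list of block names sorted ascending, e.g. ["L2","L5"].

idom tree: L1←L0 L2←L1 L3←L2 L4←L3 L5←L4 L6←L0 L7←L0
Join-block Dom:
  L6: preds {L0,L4}: {L0} ∩ {L0,L1,L2,L3,L4} = {L0}; idom=L0
  L7: preds {L5,L6}: {L0,L1,L2,L3,L4,L5} ∩ {L0,L6} = {L0}; idom=L0

Frontier:
  L6←L0: walk · to L0
  L6←L4: walk L4→L3→L2→L1 to L0
  L7←L5: walk L5→L4→L3→L2→L1 to L0
  L7←L6: walk L6 to L0
  DF(L0)=∅
  DF(L1)={L6,L7}
  DF(L2)={L6,L7}
  DF(L3)={L6,L7}
  DF(L4)={L6,L7}
  DF(L5)={L7}
  DF(L6)={L7}
  DF(L7)=∅

φ for x: defs {L0,L1,L2,L3,L5,L7}
  DF⁺ = {L6,L7}

Answer: ["L6", "L7"]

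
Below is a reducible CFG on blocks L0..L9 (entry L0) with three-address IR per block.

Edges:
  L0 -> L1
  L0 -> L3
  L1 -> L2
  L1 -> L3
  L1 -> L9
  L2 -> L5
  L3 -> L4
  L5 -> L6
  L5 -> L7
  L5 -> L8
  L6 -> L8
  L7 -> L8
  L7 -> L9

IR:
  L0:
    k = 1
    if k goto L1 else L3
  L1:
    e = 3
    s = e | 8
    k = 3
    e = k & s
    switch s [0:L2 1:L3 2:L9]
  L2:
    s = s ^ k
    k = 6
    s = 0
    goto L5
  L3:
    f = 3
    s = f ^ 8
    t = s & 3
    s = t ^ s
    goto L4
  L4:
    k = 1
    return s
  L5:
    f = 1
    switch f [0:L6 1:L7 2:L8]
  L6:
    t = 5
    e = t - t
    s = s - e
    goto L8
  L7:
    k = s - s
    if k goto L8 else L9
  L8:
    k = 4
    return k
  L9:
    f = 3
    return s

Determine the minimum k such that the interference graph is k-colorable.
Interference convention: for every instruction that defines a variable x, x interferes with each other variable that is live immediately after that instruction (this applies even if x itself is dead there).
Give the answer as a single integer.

Block summaries:
  L0 def {k} use ∅
  L1 def {e,k,s} use ∅
  L2 def {k,s} use {k,s}
  L3 def {f,s,t} use ∅
  L4 def {k} use {s}
  L5 def {f} use ∅
  L6 def {e,s,t} use {s}
  L7 def {k} use {s}
  L8 def {k} use ∅
  L9 def {f} use {s}

Liveness:
  live L0: ∅→∅
  live L1: ∅→{k,s}
  live L2: {k,s}→{s}
  live L3: ∅→{s}
  live L4: {s}→∅
  live L5: {s}→{s}
  live L6: {s}→∅
  live L7: {s}→{s}
  live L8: ∅→∅
  live L9: {s}→∅

Interfere edges:
  e: {k,s}
  f: {s}
  k: {e,s}
  s: {e,f,k,t}
  t: {s}

Colouring:
  {e,k,s} pairwise interfere (3-clique) ⇒ χ ≥ 3
  assign e→c1 f→c1 k→c2 s→c0 t→c1 — no edge inside a register ⇒ χ ≤ 3
  χ = 3

Answer: 3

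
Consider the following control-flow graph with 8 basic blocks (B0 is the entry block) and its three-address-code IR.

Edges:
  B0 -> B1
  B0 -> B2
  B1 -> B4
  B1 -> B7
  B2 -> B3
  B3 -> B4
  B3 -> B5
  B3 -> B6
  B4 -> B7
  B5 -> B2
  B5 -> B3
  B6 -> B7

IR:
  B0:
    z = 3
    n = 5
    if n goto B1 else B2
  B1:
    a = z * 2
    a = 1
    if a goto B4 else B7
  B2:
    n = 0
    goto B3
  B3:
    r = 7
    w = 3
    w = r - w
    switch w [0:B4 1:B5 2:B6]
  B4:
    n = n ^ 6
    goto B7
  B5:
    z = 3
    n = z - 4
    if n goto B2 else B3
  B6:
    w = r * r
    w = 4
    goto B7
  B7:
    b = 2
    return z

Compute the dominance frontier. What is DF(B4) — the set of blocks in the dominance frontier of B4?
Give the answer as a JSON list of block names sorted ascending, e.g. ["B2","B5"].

Answer: ["B7"]

Derivation:
idom tree: B1←B0 B2←B0 B3←B2 B4←B0 B5←B3 B6←B3 B7←B0
Dom at joins:
  B2: preds {B0,B5}: {B0} ∩ {B0,B2,B3,B5} = {B0}; idom=B0
  B3: preds {B2,B5}: {B0,B2} ∩ {B0,B2,B3,B5} = {B0,B2}; idom=B2
  B4: preds {B1,B3}: {B0,B1} ∩ {B0,B2,B3} = {B0}; idom=B0
  B7: preds {B1,B4,B6}: {B0,B1} ∩ {B0,B4} ∩ {B0,B2,B3,B6} = {B0}; idom=B0

DF derivation:
  B2←B0: walk · to B0
  B2←B5: walk B5→B3→B2 to B0
  B3←B2: walk · to B2
  B3←B5: walk B5→B3 to B2
  B4←B1: walk B1 to B0
  B4←B3: walk B3→B2 to B0
  B7←B1: walk B1 to B0
  B7←B4: walk B4 to B0
  B7←B6: walk B6→B3→B2 to B0
  B0: DF=∅
  B1: DF={B4,B7}
  B2: DF={B2,B4,B7}
  B3: DF={B2,B3,B4,B7}
  B4: DF={B7}
  B5: DF={B2,B3}
  B6: DF={B7}
  B7: DF=∅

DF(B4) = ["B7"]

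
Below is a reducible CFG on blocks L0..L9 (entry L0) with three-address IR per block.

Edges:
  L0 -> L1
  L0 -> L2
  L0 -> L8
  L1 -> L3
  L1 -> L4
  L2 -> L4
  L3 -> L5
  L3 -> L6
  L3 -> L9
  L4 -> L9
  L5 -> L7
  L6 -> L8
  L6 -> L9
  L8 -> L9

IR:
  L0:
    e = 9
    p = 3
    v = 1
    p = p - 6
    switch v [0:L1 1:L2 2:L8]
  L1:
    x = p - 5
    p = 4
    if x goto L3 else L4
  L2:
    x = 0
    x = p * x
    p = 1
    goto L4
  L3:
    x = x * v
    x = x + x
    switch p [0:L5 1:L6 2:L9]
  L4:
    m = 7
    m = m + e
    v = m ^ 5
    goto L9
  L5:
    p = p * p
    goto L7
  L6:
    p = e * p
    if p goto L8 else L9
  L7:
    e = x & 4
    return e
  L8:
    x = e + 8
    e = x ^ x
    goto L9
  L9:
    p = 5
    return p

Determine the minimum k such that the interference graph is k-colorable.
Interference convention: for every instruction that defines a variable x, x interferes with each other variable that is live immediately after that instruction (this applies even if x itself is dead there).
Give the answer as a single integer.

Answer: 4

Derivation:
Block summaries:
  L0: def={e,p,v} ue=∅
  L1: def={p,x} ue={p}
  L2: def={p,x} ue={p}
  L3: def={x} ue={p,v,x}
  L4: def={m,v} ue={e}
  L5: def={p} ue={p}
  L6: def={p} ue={e,p}
  L7: def={e} ue={x}
  L8: def={e,x} ue={e}
  L9: def={p} ue=∅

Backward fixpoint:
  L0 li=∅ lo={e,p,v}
  L1 li={e,p,v} lo={e,p,v,x}
  L2 li={e,p} lo={e}
  L3 li={e,p,v,x} lo={e,p,x}
  L4 li={e} lo=∅
  L5 li={p,x} lo={x}
  L6 li={e,p} lo={e}
  L7 li={x} lo=∅
  L8 li={e} lo=∅
  L9 li=∅ lo=∅

Interference:
  e — {m,p,v,x}
  m — {e}
  p — {e,v,x}
  v — {e,p,x}
  x — {e,p,v}

Colouring:
  lower bound: {e,p,v,x} mutually conflict ⇒ χ ≥ 4
  4-colouring: r0={e}  r1={m,p}  r2={v}  r3={x}
  χ = 4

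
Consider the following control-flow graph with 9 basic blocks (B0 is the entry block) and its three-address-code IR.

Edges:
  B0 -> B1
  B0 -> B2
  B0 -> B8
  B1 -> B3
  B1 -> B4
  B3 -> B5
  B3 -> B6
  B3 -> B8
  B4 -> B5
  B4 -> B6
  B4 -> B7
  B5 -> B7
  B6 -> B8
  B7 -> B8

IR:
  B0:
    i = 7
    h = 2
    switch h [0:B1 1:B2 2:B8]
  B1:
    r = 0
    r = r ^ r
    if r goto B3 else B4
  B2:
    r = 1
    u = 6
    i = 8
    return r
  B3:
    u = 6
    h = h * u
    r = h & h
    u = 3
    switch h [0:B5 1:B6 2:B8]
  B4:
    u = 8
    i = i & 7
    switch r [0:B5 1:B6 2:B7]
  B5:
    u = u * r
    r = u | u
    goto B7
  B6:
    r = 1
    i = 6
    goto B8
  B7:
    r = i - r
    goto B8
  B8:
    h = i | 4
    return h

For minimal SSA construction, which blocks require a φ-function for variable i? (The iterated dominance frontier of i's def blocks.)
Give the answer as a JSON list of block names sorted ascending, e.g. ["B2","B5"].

idom tree: B1←B0 B2←B0 B3←B1 B4←B1 B5←B1 B6←B1 B7←B1 B8←B0
Dom∩ at merges:
  B5: preds {B3,B4}: {B0,B1,B3} ∩ {B0,B1,B4} = {B0,B1}; idom=B1
  B6: preds {B3,B4}: {B0,B1,B3} ∩ {B0,B1,B4} = {B0,B1}; idom=B1
  B7: preds {B4,B5}: {B0,B1,B4} ∩ {B0,B1,B5} = {B0,B1}; idom=B1
  B8: preds {B0,B3,B6,B7}: {B0} ∩ {B0,B1,B3} ∩ {B0,B1,B6} ∩ {B0,B1,B7} = {B0}; idom=B0

Frontier:
  B5←B3: walk B3 to B1
  B5←B4: walk B4 to B1
  B6←B3: walk B3 to B1
  B6←B4: walk B4 to B1
  B7←B4: walk B4 to B1
  B7←B5: walk B5 to B1
  B8←B0: walk · to B0
  B8←B3: walk B3→B1 to B0
  B8←B6: walk B6→B1 to B0
  B8←B7: walk B7→B1 to B0
  B0 → ∅
  B1 → {B8}
  B2 → ∅
  B3 → {B5,B6,B8}
  B4 → {B5,B6,B7}
  B5 → {B7}
  B6 → {B8}
  B7 → {B8}
  B8 → ∅

φ for i: defs {B0,B2,B4,B6}
  DF⁺ = {B5,B6,B7,B8}

Answer: ["B5", "B6", "B7", "B8"]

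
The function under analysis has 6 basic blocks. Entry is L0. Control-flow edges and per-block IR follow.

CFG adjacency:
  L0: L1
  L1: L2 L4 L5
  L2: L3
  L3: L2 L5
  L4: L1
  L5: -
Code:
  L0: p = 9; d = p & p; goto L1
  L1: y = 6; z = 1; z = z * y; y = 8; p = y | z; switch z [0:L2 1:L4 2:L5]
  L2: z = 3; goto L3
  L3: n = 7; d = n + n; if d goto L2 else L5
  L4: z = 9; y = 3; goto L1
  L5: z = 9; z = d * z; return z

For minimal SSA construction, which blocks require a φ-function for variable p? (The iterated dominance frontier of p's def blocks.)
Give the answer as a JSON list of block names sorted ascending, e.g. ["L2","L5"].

Answer: ["L1"]

Working:
idom tree: L1←L0 L2←L1 L3←L2 L4←L1 L5←L1
Dom at joins:
  L1: preds {L0,L4}: {L0} ∩ {L0,L1,L4} = {L0}; idom=L0
  L2: preds {L1,L3}: {L0,L1} ∩ {L0,L1,L2,L3} = {L0,L1}; idom=L1
  L5: preds {L1,L3}: {L0,L1} ∩ {L0,L1,L2,L3} = {L0,L1}; idom=L1

DF derivation:
  join L1 pred L0: · stop@L0
  join L1 pred L4: L4→L1 stop@L0
  join L2 pred L1: · stop@L1
  join L2 pred L3: L3→L2 stop@L1
  join L5 pred L1: · stop@L1
  join L5 pred L3: L3→L2 stop@L1
  DF(L0)=∅
  DF(L1)={L1}
  DF(L2)={L2,L5}
  DF(L3)={L2,L5}
  DF(L4)={L1}
  DF(L5)=∅

φ for p: defs {L0,L1}
  DF⁺ = {L1}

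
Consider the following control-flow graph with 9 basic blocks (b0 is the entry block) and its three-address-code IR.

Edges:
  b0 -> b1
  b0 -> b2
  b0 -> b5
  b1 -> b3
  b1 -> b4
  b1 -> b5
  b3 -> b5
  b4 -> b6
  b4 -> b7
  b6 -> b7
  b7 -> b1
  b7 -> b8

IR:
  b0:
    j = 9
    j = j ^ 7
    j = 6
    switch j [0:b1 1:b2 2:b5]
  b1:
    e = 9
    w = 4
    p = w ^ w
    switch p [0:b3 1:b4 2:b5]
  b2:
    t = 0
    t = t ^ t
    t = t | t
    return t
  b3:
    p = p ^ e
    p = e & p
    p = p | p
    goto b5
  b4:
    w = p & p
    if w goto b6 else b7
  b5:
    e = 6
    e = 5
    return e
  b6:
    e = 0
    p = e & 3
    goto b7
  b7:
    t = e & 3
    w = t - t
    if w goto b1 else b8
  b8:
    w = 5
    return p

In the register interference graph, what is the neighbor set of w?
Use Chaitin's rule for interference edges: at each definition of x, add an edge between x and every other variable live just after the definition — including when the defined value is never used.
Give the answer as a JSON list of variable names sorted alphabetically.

Answer: ["e", "p"]

Working:
Block summaries:
  b0: {j} / ∅
  b1: {e,p,w} / ∅
  b2: {t} / ∅
  b3: {p} / {e,p}
  b4: {w} / {p}
  b5: {e} / ∅
  b6: {e,p} / ∅
  b7: {t,w} / {e}
  b8: {w} / {p}

Live sets:
  b0: in=∅ out=∅
  b1: in=∅ out={e,p}
  b2: in=∅ out=∅
  b3: in={e,p} out=∅
  b4: in={e,p} out={e,p}
  b5: in=∅ out=∅
  b6: in=∅ out={e,p}
  b7: in={e,p} out={p}
  b8: in={p} out=∅

Interfere edges:
  e — {p,w}
  j — ∅
  p — {e,t,w}
  t — {p}
  w — {e,p}

N(w) = ["e", "p"]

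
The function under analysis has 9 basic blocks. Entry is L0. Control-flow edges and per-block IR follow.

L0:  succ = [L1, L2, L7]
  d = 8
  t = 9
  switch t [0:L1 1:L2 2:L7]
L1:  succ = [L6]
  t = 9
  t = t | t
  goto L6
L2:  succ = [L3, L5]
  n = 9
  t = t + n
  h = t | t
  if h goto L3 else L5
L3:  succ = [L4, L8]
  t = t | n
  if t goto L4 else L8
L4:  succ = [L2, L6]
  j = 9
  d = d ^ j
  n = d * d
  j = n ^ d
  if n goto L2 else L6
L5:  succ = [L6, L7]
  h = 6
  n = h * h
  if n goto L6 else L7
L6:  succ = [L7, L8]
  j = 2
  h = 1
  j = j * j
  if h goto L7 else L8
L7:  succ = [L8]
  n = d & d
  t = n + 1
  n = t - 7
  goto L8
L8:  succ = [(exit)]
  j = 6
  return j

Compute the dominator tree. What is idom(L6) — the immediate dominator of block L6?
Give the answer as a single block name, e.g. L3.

Answer: L0

Derivation:
idom tree: L1←L0 L2←L0 L3←L2 L4←L3 L5←L2 L6←L0 L7←L0 L8←L0
Dom at joins:
  L2: preds {L0,L4}: {L0} ∩ {L0,L2,L3,L4} = {L0}; idom=L0
  L6: preds {L1,L4,L5}: {L0,L1} ∩ {L0,L2,L3,L4} ∩ {L0,L2,L5} = {L0}; idom=L0
  L7: preds {L0,L5,L6}: {L0} ∩ {L0,L2,L5} ∩ {L0,L6} = {L0}; idom=L0
  L8: preds {L3,L6,L7}: {L0,L2,L3} ∩ {L0,L6} ∩ {L0,L7} = {L0}; idom=L0

idom(L6) = L0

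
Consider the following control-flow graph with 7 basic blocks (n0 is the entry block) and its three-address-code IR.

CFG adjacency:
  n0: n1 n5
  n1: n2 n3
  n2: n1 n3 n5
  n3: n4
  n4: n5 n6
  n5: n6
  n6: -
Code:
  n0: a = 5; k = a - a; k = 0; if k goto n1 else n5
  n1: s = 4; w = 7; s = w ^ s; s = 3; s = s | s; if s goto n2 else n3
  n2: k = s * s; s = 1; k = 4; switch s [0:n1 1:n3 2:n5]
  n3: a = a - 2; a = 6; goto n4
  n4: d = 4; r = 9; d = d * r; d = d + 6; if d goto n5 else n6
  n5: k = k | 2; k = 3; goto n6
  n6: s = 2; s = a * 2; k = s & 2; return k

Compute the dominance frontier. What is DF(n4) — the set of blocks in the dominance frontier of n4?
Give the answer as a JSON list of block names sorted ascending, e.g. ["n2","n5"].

Answer: ["n5", "n6"]

Derivation:
idom tree: n1←n0 n2←n1 n3←n1 n4←n3 n5←n0 n6←n0
Dom∩ at merges:
  n1: preds {n0,n2}: {n0} ∩ {n0,n1,n2} = {n0}; idom=n0
  n3: preds {n1,n2}: {n0,n1} ∩ {n0,n1,n2} = {n0,n1}; idom=n1
  n5: preds {n0,n2,n4}: {n0} ∩ {n0,n1,n2} ∩ {n0,n1,n3,n4} = {n0}; idom=n0
  n6: preds {n4,n5}: {n0,n1,n3,n4} ∩ {n0,n5} = {n0}; idom=n0

Frontier:
  join n1 pred n0: · stop@n0
  join n1 pred n2: n2→n1 stop@n0
  join n3 pred n1: · stop@n1
  join n3 pred n2: n2 stop@n1
  join n5 pred n0: · stop@n0
  join n5 pred n2: n2→n1 stop@n0
  join n5 pred n4: n4→n3→n1 stop@n0
  join n6 pred n4: n4→n3→n1 stop@n0
  join n6 pred n5: n5 stop@n0
  n0: DF=∅
  n1: DF={n1,n5,n6}
  n2: DF={n1,n3,n5}
  n3: DF={n5,n6}
  n4: DF={n5,n6}
  n5: DF={n6}
  n6: DF=∅

DF(n4) = ["n5", "n6"]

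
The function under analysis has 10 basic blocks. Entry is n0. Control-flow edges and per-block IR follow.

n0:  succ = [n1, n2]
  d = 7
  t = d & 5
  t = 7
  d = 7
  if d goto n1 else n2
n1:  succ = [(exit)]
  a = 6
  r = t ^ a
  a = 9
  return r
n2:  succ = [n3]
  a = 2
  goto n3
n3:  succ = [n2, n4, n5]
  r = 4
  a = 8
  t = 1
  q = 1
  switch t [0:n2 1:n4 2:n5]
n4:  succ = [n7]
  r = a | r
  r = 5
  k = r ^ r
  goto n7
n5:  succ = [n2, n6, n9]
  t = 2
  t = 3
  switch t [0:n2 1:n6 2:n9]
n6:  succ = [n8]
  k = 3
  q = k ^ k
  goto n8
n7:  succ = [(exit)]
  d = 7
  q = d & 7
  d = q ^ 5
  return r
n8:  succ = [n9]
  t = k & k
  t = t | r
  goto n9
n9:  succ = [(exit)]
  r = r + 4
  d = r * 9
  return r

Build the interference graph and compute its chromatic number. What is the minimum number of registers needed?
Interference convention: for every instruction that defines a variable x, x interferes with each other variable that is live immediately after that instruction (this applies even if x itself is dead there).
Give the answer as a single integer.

Per-block:
  n0 def {d,t} use ∅
  n1 def {a,r} use {t}
  n2 def {a} use ∅
  n3 def {a,q,r,t} use ∅
  n4 def {k,r} use {a,r}
  n5 def {t} use ∅
  n6 def {k,q} use ∅
  n7 def {d,q} use {r}
  n8 def {t} use {k,r}
  n9 def {d,r} use {r}

Backward fixpoint:
  live n0: ∅→{t}
  live n1: {t}→∅
  live n2: ∅→∅
  live n3: ∅→{a,r}
  live n4: {a,r}→{r}
  live n5: {r}→{r}
  live n6: {r}→{k,r}
  live n7: {r}→∅
  live n8: {k,r}→{r}
  live n9: {r}→∅

Conflict graph:
  a — {q,r,t}
  d — {r,t}
  k — {q,r}
  q — {a,k,r,t}
  r — {a,d,k,q,t}
  t — {a,d,q,r}

Registers:
  lower bound: {a,q,r,t} mutually conflict ⇒ χ ≥ 4
  assign a→R3 d→R1 k→R2 q→R1 r→R0 t→R2 — no edge inside a register ⇒ χ ≤ 4
  χ = 4

Answer: 4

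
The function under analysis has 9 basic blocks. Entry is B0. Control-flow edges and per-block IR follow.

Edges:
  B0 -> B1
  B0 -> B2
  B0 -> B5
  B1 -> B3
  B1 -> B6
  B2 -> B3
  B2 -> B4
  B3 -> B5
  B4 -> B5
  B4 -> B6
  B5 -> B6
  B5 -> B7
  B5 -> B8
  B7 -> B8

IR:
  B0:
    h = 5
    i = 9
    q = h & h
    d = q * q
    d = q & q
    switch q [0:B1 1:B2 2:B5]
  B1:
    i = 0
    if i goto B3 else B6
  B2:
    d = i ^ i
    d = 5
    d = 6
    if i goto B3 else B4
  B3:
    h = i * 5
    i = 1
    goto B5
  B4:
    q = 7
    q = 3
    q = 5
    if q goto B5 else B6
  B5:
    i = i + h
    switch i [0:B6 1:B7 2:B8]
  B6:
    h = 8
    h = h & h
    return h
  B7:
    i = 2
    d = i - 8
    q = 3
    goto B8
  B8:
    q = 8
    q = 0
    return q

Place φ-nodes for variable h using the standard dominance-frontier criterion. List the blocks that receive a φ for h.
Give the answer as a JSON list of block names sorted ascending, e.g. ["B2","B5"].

Answer: ["B5", "B6"]

Analysis:
idom tree: B1←B0 B2←B0 B3←B0 B4←B2 B5←B0 B6←B0 B7←B5 B8←B5
Dom∩ at merges:
  B3: preds {B1,B2}: {B0,B1} ∩ {B0,B2} = {B0}; idom=B0
  B5: preds {B0,B3,B4}: {B0} ∩ {B0,B3} ∩ {B0,B2,B4} = {B0}; idom=B0
  B6: preds {B1,B4,B5}: {B0,B1} ∩ {B0,B2,B4} ∩ {B0,B5} = {B0}; idom=B0
  B8: preds {B5,B7}: {B0,B5} ∩ {B0,B5,B7} = {B0,B5}; idom=B5

DF walk-up:
  join B3 pred B1: B1 stop@B0
  join B3 pred B2: B2 stop@B0
  join B5 pred B0: · stop@B0
  join B5 pred B3: B3 stop@B0
  join B5 pred B4: B4→B2 stop@B0
  join B6 pred B1: B1 stop@B0
  join B6 pred B4: B4→B2 stop@B0
  join B6 pred B5: B5 stop@B0
  join B8 pred B5: · stop@B5
  join B8 pred B7: B7 stop@B5
  B0 → ∅
  B1 → {B3,B6}
  B2 → {B3,B5,B6}
  B3 → {B5}
  B4 → {B5,B6}
  B5 → {B6}
  B6 → ∅
  B7 → {B8}
  B8 → ∅

φ for h: defs {B0,B3,B6}
  DF⁺ = {B5,B6}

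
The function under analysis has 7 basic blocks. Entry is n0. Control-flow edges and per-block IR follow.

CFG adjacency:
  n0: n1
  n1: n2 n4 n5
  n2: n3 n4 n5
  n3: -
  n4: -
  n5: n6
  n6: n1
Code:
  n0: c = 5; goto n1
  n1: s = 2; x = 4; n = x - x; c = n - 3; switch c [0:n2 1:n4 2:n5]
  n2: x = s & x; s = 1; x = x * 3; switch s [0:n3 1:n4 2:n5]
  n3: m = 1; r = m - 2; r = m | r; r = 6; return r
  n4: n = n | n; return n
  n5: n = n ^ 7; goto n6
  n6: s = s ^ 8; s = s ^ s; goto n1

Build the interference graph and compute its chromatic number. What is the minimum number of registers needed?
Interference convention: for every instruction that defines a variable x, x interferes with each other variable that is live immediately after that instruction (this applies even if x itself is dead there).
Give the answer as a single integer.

Answer: 4

Working:
def/use:
  n0: def={c} ue=∅
  n1: def={c,n,s,x} ue=∅
  n2: def={s,x} ue={s,x}
  n3: def={m,r} ue=∅
  n4: def={n} ue={n}
  n5: def={n} ue={n}
  n6: def={s} ue={s}

Live sets:
  n0 li=∅ lo=∅
  n1 li=∅ lo={n,s,x}
  n2 li={n,s,x} lo={n,s}
  n3 li=∅ lo=∅
  n4 li={n} lo=∅
  n5 li={n,s} lo={s}
  n6 li={s} lo=∅

Conflict graph:
  c — {n,s,x}
  m — {r}
  n — {c,s,x}
  r — {m}
  s — {c,n,x}
  x — {c,n,s}

Registers:
  lower bound: {c,n,s,x} mutually conflict ⇒ χ ≥ 4
  4-colouring: c0={c,m}  c1={n,r}  c2={s}  c3={x}
  χ = 4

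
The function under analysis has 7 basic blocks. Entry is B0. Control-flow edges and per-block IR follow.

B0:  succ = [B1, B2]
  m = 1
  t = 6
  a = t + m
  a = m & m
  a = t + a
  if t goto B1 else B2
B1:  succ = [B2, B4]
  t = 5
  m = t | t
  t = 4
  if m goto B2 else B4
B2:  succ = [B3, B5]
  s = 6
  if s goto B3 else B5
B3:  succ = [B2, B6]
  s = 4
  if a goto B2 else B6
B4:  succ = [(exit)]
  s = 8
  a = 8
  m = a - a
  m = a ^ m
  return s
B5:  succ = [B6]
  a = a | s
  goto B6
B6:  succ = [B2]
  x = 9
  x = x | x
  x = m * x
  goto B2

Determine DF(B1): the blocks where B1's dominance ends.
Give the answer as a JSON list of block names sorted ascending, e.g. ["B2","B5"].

Answer: ["B2"]

Working:
idom tree: B1←B0 B2←B0 B3←B2 B4←B1 B5←B2 B6←B2
Dom at joins:
  B2: preds {B0,B1,B3,B6}: {B0} ∩ {B0,B1} ∩ {B0,B2,B3} ∩ {B0,B2,B6} = {B0}; idom=B0
  B6: preds {B3,B5}: {B0,B2,B3} ∩ {B0,B2,B5} = {B0,B2}; idom=B2

DF walk-up:
  join B2 pred B0: · stop@B0
  join B2 pred B1: B1 stop@B0
  join B2 pred B3: B3→B2 stop@B0
  join B2 pred B6: B6→B2 stop@B0
  join B6 pred B3: B3 stop@B2
  join B6 pred B5: B5 stop@B2
  B0: DF=∅
  B1: DF={B2}
  B2: DF={B2}
  B3: DF={B2,B6}
  B4: DF=∅
  B5: DF={B6}
  B6: DF={B2}

DF(B1) = ["B2"]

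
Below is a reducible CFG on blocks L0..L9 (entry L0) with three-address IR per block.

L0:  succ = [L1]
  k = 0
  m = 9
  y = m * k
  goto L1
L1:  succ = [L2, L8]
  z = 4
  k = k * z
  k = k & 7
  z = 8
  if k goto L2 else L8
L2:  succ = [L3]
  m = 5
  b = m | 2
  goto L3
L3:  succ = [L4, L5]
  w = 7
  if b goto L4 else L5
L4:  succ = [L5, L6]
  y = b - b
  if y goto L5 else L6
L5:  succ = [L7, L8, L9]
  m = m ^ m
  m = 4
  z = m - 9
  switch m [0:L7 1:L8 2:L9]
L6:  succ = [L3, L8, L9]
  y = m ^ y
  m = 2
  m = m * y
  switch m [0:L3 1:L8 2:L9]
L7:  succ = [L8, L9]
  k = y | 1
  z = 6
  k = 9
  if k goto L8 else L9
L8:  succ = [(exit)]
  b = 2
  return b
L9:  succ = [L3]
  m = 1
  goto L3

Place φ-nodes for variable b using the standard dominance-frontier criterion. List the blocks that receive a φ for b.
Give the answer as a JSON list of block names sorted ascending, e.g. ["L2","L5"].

idom tree: L1←L0 L2←L1 L3←L2 L4←L3 L5←L3 L6←L4 L7←L5 L8←L1 L9←L3
Join-block Dom:
  L3: preds {L2,L6,L9}: {L0,L1,L2} ∩ {L0,L1,L2,L3,L4,L6} ∩ {L0,L1,L2,L3,L9} = {L0,L1,L2}; idom=L2
  L5: preds {L3,L4}: {L0,L1,L2,L3} ∩ {L0,L1,L2,L3,L4} = {L0,L1,L2,L3}; idom=L3
  L8: preds {L1,L5,L6,L7}: {L0,L1} ∩ {L0,L1,L2,L3,L5} ∩ {L0,L1,L2,L3,L4,L6} ∩ {L0,L1,L2,L3,L5,L7} = {L0,L1}; idom=L1
  L9: preds {L5,L6,L7}: {L0,L1,L2,L3,L5} ∩ {L0,L1,L2,L3,L4,L6} ∩ {L0,L1,L2,L3,L5,L7} = {L0,L1,L2,L3}; idom=L3

DF derivation:
  L3←L2: walk · to L2
  L3←L6: walk L6→L4→L3 to L2
  L3←L9: walk L9→L3 to L2
  L5←L3: walk · to L3
  L5←L4: walk L4 to L3
  L8←L1: walk · to L1
  L8←L5: walk L5→L3→L2 to L1
  L8←L6: walk L6→L4→L3→L2 to L1
  L8←L7: walk L7→L5→L3→L2 to L1
  L9←L5: walk L5 to L3
  L9←L6: walk L6→L4 to L3
  L9←L7: walk L7→L5 to L3
  DF(L0)=∅
  DF(L1)=∅
  DF(L2)={L8}
  DF(L3)={L3,L8}
  DF(L4)={L3,L5,L8,L9}
  DF(L5)={L8,L9}
  DF(L6)={L3,L8,L9}
  DF(L7)={L8,L9}
  DF(L8)=∅
  DF(L9)={L3}

φ for b: defs {L2,L8}
  DF⁺ = {L8}

Answer: ["L8"]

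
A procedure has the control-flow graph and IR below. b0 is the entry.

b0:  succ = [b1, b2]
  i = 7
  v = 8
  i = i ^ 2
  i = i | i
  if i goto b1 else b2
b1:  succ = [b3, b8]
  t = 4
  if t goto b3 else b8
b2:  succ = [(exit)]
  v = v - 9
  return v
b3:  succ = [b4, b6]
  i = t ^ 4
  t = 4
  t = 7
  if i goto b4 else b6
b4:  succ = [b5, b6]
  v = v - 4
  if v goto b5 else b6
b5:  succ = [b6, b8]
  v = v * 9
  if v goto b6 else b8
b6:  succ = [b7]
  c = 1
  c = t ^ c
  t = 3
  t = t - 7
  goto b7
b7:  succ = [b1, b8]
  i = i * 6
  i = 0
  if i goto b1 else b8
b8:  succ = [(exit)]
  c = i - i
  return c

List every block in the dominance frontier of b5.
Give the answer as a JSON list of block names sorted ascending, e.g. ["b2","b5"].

idom tree: b1←b0 b2←b0 b3←b1 b4←b3 b5←b4 b6←b3 b7←b6 b8←b1
Dom∩ at merges:
  b1: preds {b0,b7}: {b0} ∩ {b0,b1,b3,b6,b7} = {b0}; idom=b0
  b6: preds {b3,b4,b5}: {b0,b1,b3} ∩ {b0,b1,b3,b4} ∩ {b0,b1,b3,b4,b5} = {b0,b1,b3}; idom=b3
  b8: preds {b1,b5,b7}: {b0,b1} ∩ {b0,b1,b3,b4,b5} ∩ {b0,b1,b3,b6,b7} = {b0,b1}; idom=b1

Frontier:
  join b1 pred b0: · stop@b0
  join b1 pred b7: b7→b6→b3→b1 stop@b0
  join b6 pred b3: · stop@b3
  join b6 pred b4: b4 stop@b3
  join b6 pred b5: b5→b4 stop@b3
  join b8 pred b1: · stop@b1
  join b8 pred b5: b5→b4→b3 stop@b1
  join b8 pred b7: b7→b6→b3 stop@b1
  DF(b0)=∅
  DF(b1)={b1}
  DF(b2)=∅
  DF(b3)={b1,b8}
  DF(b4)={b6,b8}
  DF(b5)={b6,b8}
  DF(b6)={b1,b8}
  DF(b7)={b1,b8}
  DF(b8)=∅

DF(b5) = ["b6", "b8"]

Answer: ["b6", "b8"]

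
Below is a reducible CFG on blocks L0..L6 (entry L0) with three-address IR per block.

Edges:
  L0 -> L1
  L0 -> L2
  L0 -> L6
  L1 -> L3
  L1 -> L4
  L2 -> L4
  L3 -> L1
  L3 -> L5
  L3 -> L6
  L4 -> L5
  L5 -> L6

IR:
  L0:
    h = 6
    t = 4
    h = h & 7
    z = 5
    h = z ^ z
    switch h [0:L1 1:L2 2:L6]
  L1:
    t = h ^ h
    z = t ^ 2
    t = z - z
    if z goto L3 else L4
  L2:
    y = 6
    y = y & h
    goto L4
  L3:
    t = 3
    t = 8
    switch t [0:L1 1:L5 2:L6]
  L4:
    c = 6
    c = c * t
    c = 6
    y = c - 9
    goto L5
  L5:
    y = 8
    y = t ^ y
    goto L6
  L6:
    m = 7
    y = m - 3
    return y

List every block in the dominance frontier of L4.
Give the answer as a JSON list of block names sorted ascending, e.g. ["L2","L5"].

idom tree: L1←L0 L2←L0 L3←L1 L4←L0 L5←L0 L6←L0
Dom∩ at merges:
  L1: preds {L0,L3}: {L0} ∩ {L0,L1,L3} = {L0}; idom=L0
  L4: preds {L1,L2}: {L0,L1} ∩ {L0,L2} = {L0}; idom=L0
  L5: preds {L3,L4}: {L0,L1,L3} ∩ {L0,L4} = {L0}; idom=L0
  L6: preds {L0,L3,L5}: {L0} ∩ {L0,L1,L3} ∩ {L0,L5} = {L0}; idom=L0

DF walk-up:
  L1←L0: walk · to L0
  L1←L3: walk L3→L1 to L0
  L4←L1: walk L1 to L0
  L4←L2: walk L2 to L0
  L5←L3: walk L3→L1 to L0
  L5←L4: walk L4 to L0
  L6←L0: walk · to L0
  L6←L3: walk L3→L1 to L0
  L6←L5: walk L5 to L0
  DF(L0)=∅
  DF(L1)={L1,L4,L5,L6}
  DF(L2)={L4}
  DF(L3)={L1,L5,L6}
  DF(L4)={L5}
  DF(L5)={L6}
  DF(L6)=∅

DF(L4) = ["L5"]

Answer: ["L5"]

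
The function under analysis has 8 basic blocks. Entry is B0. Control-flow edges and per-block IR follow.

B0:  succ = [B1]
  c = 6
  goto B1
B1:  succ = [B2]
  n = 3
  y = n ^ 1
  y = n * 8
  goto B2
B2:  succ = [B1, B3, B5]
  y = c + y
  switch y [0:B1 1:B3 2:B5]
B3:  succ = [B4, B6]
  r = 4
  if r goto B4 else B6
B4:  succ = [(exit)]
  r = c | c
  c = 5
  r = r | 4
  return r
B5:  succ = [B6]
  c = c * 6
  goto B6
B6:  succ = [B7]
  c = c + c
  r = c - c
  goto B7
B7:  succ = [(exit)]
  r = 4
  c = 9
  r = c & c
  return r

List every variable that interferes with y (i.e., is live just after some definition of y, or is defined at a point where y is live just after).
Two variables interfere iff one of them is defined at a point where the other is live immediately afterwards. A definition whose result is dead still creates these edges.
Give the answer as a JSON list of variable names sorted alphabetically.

Per-block:
  B0 def {c} use ∅
  B1 def {n,y} use ∅
  B2 def {y} use {c,y}
  B3 def {r} use ∅
  B4 def {c,r} use {c}
  B5 def {c} use {c}
  B6 def {c,r} use {c}
  B7 def {c,r} use ∅

Liveness:
  live B0: ∅→{c}
  live B1: {c}→{c,y}
  live B2: {c,y}→{c}
  live B3: {c}→{c}
  live B4: {c}→∅
  live B5: {c}→{c}
  live B6: {c}→∅
  live B7: ∅→∅

Interfere edges:
  c↔{n,r,y}
  n↔{c,y}
  r↔{c}
  y↔{c,n}

N(y) = ["c", "n"]

Answer: ["c", "n"]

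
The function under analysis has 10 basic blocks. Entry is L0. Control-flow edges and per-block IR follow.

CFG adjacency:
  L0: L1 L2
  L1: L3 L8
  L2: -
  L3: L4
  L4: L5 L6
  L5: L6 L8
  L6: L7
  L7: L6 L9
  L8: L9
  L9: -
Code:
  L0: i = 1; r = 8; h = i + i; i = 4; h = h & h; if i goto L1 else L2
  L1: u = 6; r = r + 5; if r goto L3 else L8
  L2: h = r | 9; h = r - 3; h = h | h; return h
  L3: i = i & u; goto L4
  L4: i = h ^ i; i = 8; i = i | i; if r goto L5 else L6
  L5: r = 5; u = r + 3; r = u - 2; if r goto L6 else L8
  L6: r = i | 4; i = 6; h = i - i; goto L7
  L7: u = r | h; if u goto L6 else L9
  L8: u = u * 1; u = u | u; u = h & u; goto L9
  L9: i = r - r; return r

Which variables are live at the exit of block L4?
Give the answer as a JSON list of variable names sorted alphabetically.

def/use:
  L0 def {h,i,r} use ∅
  L1 def {r,u} use {r}
  L2 def {h} use {r}
  L3 def {i} use {i,u}
  L4 def {i} use {h,i,r}
  L5 def {r,u} use ∅
  L6 def {h,i,r} use {i}
  L7 def {u} use {h,r}
  L8 def {u} use {h,u}
  L9 def {i} use {r}

Live sets:
  L0 li=∅ lo={h,i,r}
  L1 li={h,i,r} lo={h,i,r,u}
  L2 li={r} lo=∅
  L3 li={h,i,r,u} lo={h,i,r}
  L4 li={h,i,r} lo={h,i}
  L5 li={h,i} lo={h,i,r,u}
  L6 li={i} lo={h,i,r}
  L7 li={h,i,r} lo={i,r}
  L8 li={h,r,u} lo={r}
  L9 li={r} lo=∅

live-out(L4) = ["h", "i"]

Answer: ["h", "i"]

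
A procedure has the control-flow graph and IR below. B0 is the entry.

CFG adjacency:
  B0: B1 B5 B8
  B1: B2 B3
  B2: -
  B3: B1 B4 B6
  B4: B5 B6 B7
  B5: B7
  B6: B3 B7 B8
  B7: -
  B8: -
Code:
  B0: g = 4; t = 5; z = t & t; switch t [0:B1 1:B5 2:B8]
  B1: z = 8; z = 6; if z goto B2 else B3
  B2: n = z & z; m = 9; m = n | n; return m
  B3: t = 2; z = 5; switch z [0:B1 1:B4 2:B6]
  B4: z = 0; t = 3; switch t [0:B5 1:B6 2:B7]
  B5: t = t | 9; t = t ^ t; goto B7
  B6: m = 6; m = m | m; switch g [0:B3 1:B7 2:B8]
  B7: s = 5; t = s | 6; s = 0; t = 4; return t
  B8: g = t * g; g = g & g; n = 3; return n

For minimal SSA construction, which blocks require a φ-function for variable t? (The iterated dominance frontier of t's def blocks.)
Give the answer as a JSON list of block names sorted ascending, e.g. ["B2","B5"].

Answer: ["B1", "B3", "B5", "B6", "B7", "B8"]

Working:
idom tree: B1←B0 B2←B1 B3←B1 B4←B3 B5←B0 B6←B3 B7←B0 B8←B0
Dom∩ at merges:
  B1: preds {B0,B3}: {B0} ∩ {B0,B1,B3} = {B0}; idom=B0
  B3: preds {B1,B6}: {B0,B1} ∩ {B0,B1,B3,B6} = {B0,B1}; idom=B1
  B5: preds {B0,B4}: {B0} ∩ {B0,B1,B3,B4} = {B0}; idom=B0
  B6: preds {B3,B4}: {B0,B1,B3} ∩ {B0,B1,B3,B4} = {B0,B1,B3}; idom=B3
  B7: preds {B4,B5,B6}: {B0,B1,B3,B4} ∩ {B0,B5} ∩ {B0,B1,B3,B6} = {B0}; idom=B0
  B8: preds {B0,B6}: {B0} ∩ {B0,B1,B3,B6} = {B0}; idom=B0

DF walk-up:
  B1←B0: walk · to B0
  B1←B3: walk B3→B1 to B0
  B3←B1: walk · to B1
  B3←B6: walk B6→B3 to B1
  B5←B0: walk · to B0
  B5←B4: walk B4→B3→B1 to B0
  B6←B3: walk · to B3
  B6←B4: walk B4 to B3
  B7←B4: walk B4→B3→B1 to B0
  B7←B5: walk B5 to B0
  B7←B6: walk B6→B3→B1 to B0
  B8←B0: walk · to B0
  B8←B6: walk B6→B3→B1 to B0
  DF(B0)=∅
  DF(B1)={B1,B5,B7,B8}
  DF(B2)=∅
  DF(B3)={B1,B3,B5,B7,B8}
  DF(B4)={B5,B6,B7}
  DF(B5)={B7}
  DF(B6)={B3,B7,B8}
  DF(B7)=∅
  DF(B8)=∅

φ for t: defs {B0,B3,B4,B5,B7}
  DF⁺ = {B1,B3,B5,B6,B7,B8}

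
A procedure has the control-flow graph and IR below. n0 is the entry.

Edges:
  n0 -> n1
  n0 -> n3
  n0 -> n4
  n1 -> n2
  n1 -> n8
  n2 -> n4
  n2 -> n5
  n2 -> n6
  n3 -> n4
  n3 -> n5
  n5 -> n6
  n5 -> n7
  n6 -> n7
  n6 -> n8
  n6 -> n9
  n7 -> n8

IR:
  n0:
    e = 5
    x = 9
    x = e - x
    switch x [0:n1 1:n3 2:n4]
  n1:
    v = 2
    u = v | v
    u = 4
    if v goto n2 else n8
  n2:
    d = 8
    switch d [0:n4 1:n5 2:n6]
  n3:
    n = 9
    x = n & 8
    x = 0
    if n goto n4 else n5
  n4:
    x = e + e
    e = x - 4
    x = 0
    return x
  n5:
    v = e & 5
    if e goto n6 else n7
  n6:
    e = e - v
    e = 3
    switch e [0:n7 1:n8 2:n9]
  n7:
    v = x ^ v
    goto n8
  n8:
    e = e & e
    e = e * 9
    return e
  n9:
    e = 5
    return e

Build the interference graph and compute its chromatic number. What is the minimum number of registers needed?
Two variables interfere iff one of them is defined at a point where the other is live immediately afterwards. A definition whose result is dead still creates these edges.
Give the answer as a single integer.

Answer: 4

Analysis:
Per-block:
  n0: {e,x} / ∅
  n1: {u,v} / ∅
  n2: {d} / ∅
  n3: {n,x} / ∅
  n4: {e,x} / {e}
  n5: {v} / {e}
  n6: {e} / {e,v}
  n7: {v} / {v,x}
  n8: {e} / {e}
  n9: {e} / ∅

Backward fixpoint:
  live n0: ∅→{e,x}
  live n1: {e,x}→{e,v,x}
  live n2: {e,v,x}→{e,v,x}
  live n3: {e}→{e,x}
  live n4: {e}→∅
  live n5: {e,x}→{e,v,x}
  live n6: {e,v,x}→{e,v,x}
  live n7: {e,v,x}→{e}
  live n8: {e}→∅
  live n9: ∅→∅

Interfere edges:
  d — {e,v,x}
  e — {d,n,u,v,x}
  n — {e,x}
  u — {e,v,x}
  v — {d,e,u,x}
  x — {d,e,n,u,v}

Chromatic number:
  {d,e,v,x} pairwise interfere (4-clique) ⇒ χ ≥ 4
  4-colouring: R0={e}  R1={x}  R2={n,v}  R3={d,u}
  χ = 4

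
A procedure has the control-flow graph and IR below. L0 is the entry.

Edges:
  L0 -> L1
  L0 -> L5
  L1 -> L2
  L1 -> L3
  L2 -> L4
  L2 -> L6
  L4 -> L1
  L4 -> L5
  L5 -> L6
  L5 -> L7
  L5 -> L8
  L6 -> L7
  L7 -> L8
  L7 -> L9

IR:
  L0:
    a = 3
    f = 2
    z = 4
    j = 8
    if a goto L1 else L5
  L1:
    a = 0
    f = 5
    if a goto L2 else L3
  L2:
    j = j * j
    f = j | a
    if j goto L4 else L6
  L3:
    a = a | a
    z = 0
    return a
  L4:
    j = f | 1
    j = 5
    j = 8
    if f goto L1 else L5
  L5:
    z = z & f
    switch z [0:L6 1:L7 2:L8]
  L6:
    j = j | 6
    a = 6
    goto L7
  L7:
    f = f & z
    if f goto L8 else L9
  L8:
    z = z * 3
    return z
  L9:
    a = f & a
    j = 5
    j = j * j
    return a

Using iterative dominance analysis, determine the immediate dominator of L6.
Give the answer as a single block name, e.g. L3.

Answer: L0

Working:
idom tree: L1←L0 L2←L1 L3←L1 L4←L2 L5←L0 L6←L0 L7←L0 L8←L0 L9←L7
Join-block Dom:
  L1: preds {L0,L4}: {L0} ∩ {L0,L1,L2,L4} = {L0}; idom=L0
  L5: preds {L0,L4}: {L0} ∩ {L0,L1,L2,L4} = {L0}; idom=L0
  L6: preds {L2,L5}: {L0,L1,L2} ∩ {L0,L5} = {L0}; idom=L0
  L7: preds {L5,L6}: {L0,L5} ∩ {L0,L6} = {L0}; idom=L0
  L8: preds {L5,L7}: {L0,L5} ∩ {L0,L7} = {L0}; idom=L0

idom(L6) = L0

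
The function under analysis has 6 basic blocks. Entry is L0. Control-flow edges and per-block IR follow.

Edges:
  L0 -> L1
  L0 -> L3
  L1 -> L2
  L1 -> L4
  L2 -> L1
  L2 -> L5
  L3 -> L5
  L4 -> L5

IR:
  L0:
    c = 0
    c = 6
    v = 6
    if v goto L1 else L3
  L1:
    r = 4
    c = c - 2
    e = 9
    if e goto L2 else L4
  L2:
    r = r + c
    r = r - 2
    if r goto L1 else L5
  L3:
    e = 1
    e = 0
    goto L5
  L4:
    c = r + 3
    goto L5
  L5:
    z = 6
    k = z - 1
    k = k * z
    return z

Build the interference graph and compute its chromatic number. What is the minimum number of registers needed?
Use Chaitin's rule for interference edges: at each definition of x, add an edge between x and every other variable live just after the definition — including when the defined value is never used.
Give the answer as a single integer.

Per-block:
  L0 def {c,v} use ∅
  L1 def {c,e,r} use {c}
  L2 def {r} use {c,r}
  L3 def {e} use ∅
  L4 def {c} use {r}
  L5 def {k,z} use ∅

Liveness:
  L0: in=∅ out={c}
  L1: in={c} out={c,r}
  L2: in={c,r} out={c}
  L3: in=∅ out=∅
  L4: in={r} out=∅
  L5: in=∅ out=∅

Conflict graph:
  c: {e,r,v}
  e: {c,r}
  k: {z}
  r: {c,e}
  v: {c}
  z: {k}

Registers:
  clique {c,e,r} ⇒ need ≥ 3
  assign c→r0 e→r1 k→r0 r→r2 v→r1 z→r1 — no edge inside a register ⇒ χ ≤ 3
  χ = 3

Answer: 3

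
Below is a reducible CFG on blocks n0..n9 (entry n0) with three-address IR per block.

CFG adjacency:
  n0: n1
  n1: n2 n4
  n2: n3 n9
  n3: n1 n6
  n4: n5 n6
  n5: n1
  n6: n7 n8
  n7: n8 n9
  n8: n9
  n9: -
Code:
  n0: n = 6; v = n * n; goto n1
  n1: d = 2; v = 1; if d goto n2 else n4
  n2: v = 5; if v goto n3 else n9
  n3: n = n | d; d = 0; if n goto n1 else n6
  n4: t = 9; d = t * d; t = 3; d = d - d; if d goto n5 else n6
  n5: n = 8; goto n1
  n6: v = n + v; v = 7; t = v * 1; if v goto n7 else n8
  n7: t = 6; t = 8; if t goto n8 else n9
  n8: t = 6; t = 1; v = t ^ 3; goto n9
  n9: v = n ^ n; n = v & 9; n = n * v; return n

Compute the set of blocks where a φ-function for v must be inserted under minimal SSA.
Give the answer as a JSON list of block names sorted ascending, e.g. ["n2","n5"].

idom tree: n1←n0 n2←n1 n3←n2 n4←n1 n5←n4 n6←n1 n7←n6 n8←n6 n9←n1
Dom at joins:
  n1: preds {n0,n3,n5}: {n0} ∩ {n0,n1,n2,n3} ∩ {n0,n1,n4,n5} = {n0}; idom=n0
  n6: preds {n3,n4}: {n0,n1,n2,n3} ∩ {n0,n1,n4} = {n0,n1}; idom=n1
  n8: preds {n6,n7}: {n0,n1,n6} ∩ {n0,n1,n6,n7} = {n0,n1,n6}; idom=n6
  n9: preds {n2,n7,n8}: {n0,n1,n2} ∩ {n0,n1,n6,n7} ∩ {n0,n1,n6,n8} = {n0,n1}; idom=n1

Frontier:
  n1←n0: walk · to n0
  n1←n3: walk n3→n2→n1 to n0
  n1←n5: walk n5→n4→n1 to n0
  n6←n3: walk n3→n2 to n1
  n6←n4: walk n4 to n1
  n8←n6: walk · to n6
  n8←n7: walk n7 to n6
  n9←n2: walk n2 to n1
  n9←n7: walk n7→n6 to n1
  n9←n8: walk n8→n6 to n1
  n0 → ∅
  n1 → {n1}
  n2 → {n1,n6,n9}
  n3 → {n1,n6}
  n4 → {n1,n6}
  n5 → {n1}
  n6 → {n9}
  n7 → {n8,n9}
  n8 → {n9}
  n9 → ∅

φ for v: defs {n0,n1,n2,n6,n8,n9}
  DF⁺ = {n1,n6,n9}

Answer: ["n1", "n6", "n9"]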